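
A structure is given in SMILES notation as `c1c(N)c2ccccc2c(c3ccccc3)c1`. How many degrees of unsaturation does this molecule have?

Atom tally by fragment:
  naphthalene ring system core → C:10 H:8
  (− 2 ring H displaced by substituents)
  + NH2 → N:1 H:2
  + C6H5 → C:6 H:5
Element totals:
  C: 16
  H: 13
  N: 1
Molecular formula: C16H13N.
DoU = (2C + 2 + N − H − X) / 2 = (2·16 + 2 + 1 − 13 − 0) / 2 = 11.

11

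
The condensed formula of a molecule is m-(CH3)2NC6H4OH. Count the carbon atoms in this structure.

8

Element totals:
  C: 8
  H: 11
  N: 1
  O: 1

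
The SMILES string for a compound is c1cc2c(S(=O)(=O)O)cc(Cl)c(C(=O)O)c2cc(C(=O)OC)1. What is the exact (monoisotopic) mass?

343.9758

Atom tally by fragment:
  naphthalene ring system core → C:10 H:8
  (− 4 ring H displaced by substituents)
  + SO3H → S:1 O:3 H:1
  + Cl → Cl:1
  + COOH → C:1 H:1 O:2
  + COOCH3 → C:2 H:3 O:2
Element totals:
  C: 13
  H: 9
  Cl: 1
  O: 7
  S: 1
Molecular formula: C13H9ClO7S.
  M = 13(12.0) + 9(1.007825) + 34.968853 + 7(15.994915) + 31.972071
    = 156.000000 + 9.070425 + 34.968853 + 111.964405 + 31.972071 = 343.975754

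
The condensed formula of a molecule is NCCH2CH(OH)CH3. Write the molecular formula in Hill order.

C4H7NO

Element totals:
  C: 4
  H: 7
  N: 1
  O: 1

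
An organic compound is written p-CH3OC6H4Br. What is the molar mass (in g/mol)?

Element totals:
  C: 7
  H: 7
  Br: 1
  O: 1
Molecular formula: C7H7BrO.
  M = 7(12.011) + 7(1.008) + 79.904 + 15.999
    = 84.077 + 7.056 + 79.904 + 15.999 = 187.036

187.04 g/mol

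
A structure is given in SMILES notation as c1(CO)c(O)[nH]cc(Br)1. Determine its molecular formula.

Atom tally by fragment:
  pyrrole ring core → C:4 H:5 N:1
  (− 3 ring H displaced by substituents)
  + CH2OH → C:1 H:3 O:1
  + OH → O:1 H:1
  + Br → Br:1
Element totals:
  C: 5
  H: 6
  Br: 1
  N: 1
  O: 2

C5H6BrNO2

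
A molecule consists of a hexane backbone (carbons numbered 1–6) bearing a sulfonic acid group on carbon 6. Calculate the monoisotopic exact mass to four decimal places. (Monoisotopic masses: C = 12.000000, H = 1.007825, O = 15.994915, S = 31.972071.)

Atom tally by fragment:
  CH3 → C:1 H:3
  CH2 → C:1 H:2
  CH2 → C:1 H:2
  CH2 → C:1 H:2
  CH2 → C:1 H:2
  CH2SO3H → C:1 H:3 S:1 O:3
Element totals:
  C: 6
  H: 14
  O: 3
  S: 1
Molecular formula: C6H14O3S.
  M = 6(12.0) + 14(1.007825) + 3(15.994915) + 31.972071
    = 72.000000 + 14.109550 + 47.984745 + 31.972071 = 166.066366

166.0664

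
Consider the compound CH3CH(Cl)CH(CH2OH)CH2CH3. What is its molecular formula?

Atom tally by fragment:
  CH3 → C:1 H:3
  CH(Cl) → C:1 H:1 Cl:1
  CH(CH2OH) → C:2 H:4 O:1
  CH2 → C:1 H:2
  CH3 → C:1 H:3
Element totals:
  C: 6
  H: 13
  Cl: 1
  O: 1

C6H13ClO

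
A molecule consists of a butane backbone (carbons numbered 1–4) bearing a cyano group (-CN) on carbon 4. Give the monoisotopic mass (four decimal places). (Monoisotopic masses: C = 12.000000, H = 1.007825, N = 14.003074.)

Atom tally by fragment:
  CH3 → C:1 H:3
  CH2 → C:1 H:2
  CH2 → C:1 H:2
  CH2CN → C:2 H:2 N:1
Element totals:
  C: 5
  H: 9
  N: 1
Molecular formula: C5H9N.
  M = 5(12.0) + 9(1.007825) + 14.003074
    = 60.000000 + 9.070425 + 14.003074 = 83.073499

83.0735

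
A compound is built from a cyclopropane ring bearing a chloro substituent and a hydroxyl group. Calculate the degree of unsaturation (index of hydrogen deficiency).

1

Atom tally by fragment:
  cyclopropane ring core → C:3 H:6
  (− 2 ring H displaced by substituents)
  + Cl → Cl:1
  + OH → O:1 H:1
Element totals:
  C: 3
  H: 5
  Cl: 1
  O: 1
Molecular formula: C3H5ClO.
DoU = (2C + 2 + N − H − X) / 2 = (2·3 + 2 + 0 − 5 − 1) / 2 = 1.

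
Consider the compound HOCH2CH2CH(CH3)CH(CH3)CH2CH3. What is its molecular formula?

Element totals:
  C: 8
  H: 18
  O: 1

C8H18O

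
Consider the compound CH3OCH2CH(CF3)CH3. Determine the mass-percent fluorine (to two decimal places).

40.10%

Element totals:
  C: 5
  H: 9
  F: 3
  O: 1
Molecular formula: C5H9F3O.
Molar mass = 142.120 g/mol.
Mass from F: 3 × 18.998 = 56.994 g/mol.
%F = 56.994 / 142.120 × 100 = 40.10%.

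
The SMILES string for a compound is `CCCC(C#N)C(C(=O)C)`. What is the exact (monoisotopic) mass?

Atom tally by fragment:
  CH3 → C:1 H:3
  CH2 → C:1 H:2
  CH2 → C:1 H:2
  CH(CN) → C:2 H:1 N:1
  CH2COCH3 → C:3 H:5 O:1
Element totals:
  C: 8
  H: 13
  N: 1
  O: 1
Molecular formula: C8H13NO.
  M = 8(12.0) + 13(1.007825) + 14.003074 + 15.994915
    = 96.000000 + 13.101725 + 14.003074 + 15.994915 = 139.099714

139.0997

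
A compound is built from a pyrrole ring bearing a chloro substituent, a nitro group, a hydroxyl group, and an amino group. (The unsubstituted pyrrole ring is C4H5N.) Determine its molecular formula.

C4H4ClN3O3

Atom tally by fragment:
  pyrrole ring core → C:4 H:5 N:1
  (− 4 ring H displaced by substituents)
  + Cl → Cl:1
  + NO2 → N:1 O:2
  + OH → O:1 H:1
  + NH2 → N:1 H:2
Element totals:
  C: 4
  H: 4
  Cl: 1
  N: 3
  O: 3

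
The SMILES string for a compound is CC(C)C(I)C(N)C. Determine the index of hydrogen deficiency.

0

Atom tally by fragment:
  CH3 → C:1 H:3
  CH(CH3) → C:2 H:4
  CH(I) → C:1 H:1 I:1
  CH(NH2) → C:1 H:3 N:1
  CH3 → C:1 H:3
Element totals:
  C: 6
  H: 14
  I: 1
  N: 1
Molecular formula: C6H14IN.
DoU = (2C + 2 + N − H − X) / 2 = (2·6 + 2 + 1 − 14 − 1) / 2 = 0.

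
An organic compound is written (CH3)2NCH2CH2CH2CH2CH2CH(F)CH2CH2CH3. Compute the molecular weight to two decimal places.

189.32 g/mol

Atom tally by fragment:
  (CH3)2NCH2 → C:3 H:8 N:1
  CH2 → C:1 H:2
  CH2 → C:1 H:2
  CH2 → C:1 H:2
  CH2 → C:1 H:2
  CH(F) → C:1 H:1 F:1
  CH2 → C:1 H:2
  CH2 → C:1 H:2
  CH3 → C:1 H:3
Element totals:
  C: 11
  H: 24
  F: 1
  N: 1
Molecular formula: C11H24FN.
  M = 11(12.011) + 24(1.008) + 18.998 + 14.007
    = 132.121 + 24.192 + 18.998 + 14.007 = 189.318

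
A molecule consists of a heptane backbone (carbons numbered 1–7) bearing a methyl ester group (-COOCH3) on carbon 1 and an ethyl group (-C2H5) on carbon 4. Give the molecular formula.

Atom tally by fragment:
  CH3OOCCH2 → C:3 H:5 O:2
  CH2 → C:1 H:2
  CH2 → C:1 H:2
  CH(C2H5) → C:3 H:6
  CH2 → C:1 H:2
  CH2 → C:1 H:2
  CH3 → C:1 H:3
Element totals:
  C: 11
  H: 22
  O: 2

C11H22O2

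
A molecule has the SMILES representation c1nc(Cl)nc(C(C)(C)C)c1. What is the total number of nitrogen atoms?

Atom tally by fragment:
  pyrimidine ring core → C:4 H:4 N:2
  (− 2 ring H displaced by substituents)
  + Cl → Cl:1
  + C(CH3)3 → C:4 H:9
Element totals:
  C: 8
  H: 11
  Cl: 1
  N: 2

2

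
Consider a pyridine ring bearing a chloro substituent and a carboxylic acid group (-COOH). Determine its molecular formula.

C6H4ClNO2

Atom tally by fragment:
  pyridine ring core → C:5 H:5 N:1
  (− 2 ring H displaced by substituents)
  + Cl → Cl:1
  + COOH → C:1 H:1 O:2
Element totals:
  C: 6
  H: 4
  Cl: 1
  N: 1
  O: 2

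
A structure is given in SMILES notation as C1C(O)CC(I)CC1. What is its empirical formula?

Atom tally by fragment:
  cyclohexane ring core → C:6 H:12
  (− 2 ring H displaced by substituents)
  + OH → O:1 H:1
  + I → I:1
Element totals:
  C: 6
  H: 11
  I: 1
  O: 1
Molecular formula: C6H11IO.
gcd of subscripts (6, 11, 1, 1) = 1, so the empirical formula equals the molecular formula.

C6H11IO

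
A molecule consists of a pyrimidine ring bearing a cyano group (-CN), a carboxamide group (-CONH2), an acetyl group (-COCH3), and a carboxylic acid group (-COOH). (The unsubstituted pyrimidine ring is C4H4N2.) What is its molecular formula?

Atom tally by fragment:
  pyrimidine ring core → C:4 H:4 N:2
  (− 4 ring H displaced by substituents)
  + CN → C:1 N:1
  + CONH2 → C:1 H:2 O:1 N:1
  + COCH3 → C:2 H:3 O:1
  + COOH → C:1 H:1 O:2
Element totals:
  C: 9
  H: 6
  N: 4
  O: 4

C9H6N4O4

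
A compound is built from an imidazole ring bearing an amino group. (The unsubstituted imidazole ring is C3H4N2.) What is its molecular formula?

Atom tally by fragment:
  imidazole ring core → C:3 H:4 N:2
  (− 1 ring H displaced by substituents)
  + NH2 → N:1 H:2
Element totals:
  C: 3
  H: 5
  N: 3

C3H5N3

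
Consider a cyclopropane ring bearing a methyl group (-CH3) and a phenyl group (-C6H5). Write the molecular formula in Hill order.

Atom tally by fragment:
  cyclopropane ring core → C:3 H:6
  (− 2 ring H displaced by substituents)
  + CH3 → C:1 H:3
  + C6H5 → C:6 H:5
Element totals:
  C: 10
  H: 12

C10H12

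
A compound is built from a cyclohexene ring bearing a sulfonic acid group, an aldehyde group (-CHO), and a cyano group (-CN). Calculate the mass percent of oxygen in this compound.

Atom tally by fragment:
  cyclohexene ring core → C:6 H:10
  (− 3 ring H displaced by substituents)
  + SO3H → S:1 O:3 H:1
  + CHO → C:1 H:1 O:1
  + CN → C:1 N:1
Element totals:
  C: 8
  H: 9
  N: 1
  O: 4
  S: 1
Molecular formula: C8H9NO4S.
Molar mass = 215.223 g/mol.
Mass from O: 4 × 15.999 = 63.996 g/mol.
%O = 63.996 / 215.223 × 100 = 29.73%.

29.73%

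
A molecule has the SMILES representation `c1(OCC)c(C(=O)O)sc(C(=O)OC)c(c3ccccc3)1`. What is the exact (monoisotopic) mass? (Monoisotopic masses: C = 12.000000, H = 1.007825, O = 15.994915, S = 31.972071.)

Atom tally by fragment:
  thiophene ring core → C:4 H:4 S:1
  (− 4 ring H displaced by substituents)
  + OC2H5 → C:2 H:5 O:1
  + COOH → C:1 H:1 O:2
  + COOCH3 → C:2 H:3 O:2
  + C6H5 → C:6 H:5
Element totals:
  C: 15
  H: 14
  O: 5
  S: 1
Molecular formula: C15H14O5S.
  M = 15(12.0) + 14(1.007825) + 5(15.994915) + 31.972071
    = 180.000000 + 14.109550 + 79.974575 + 31.972071 = 306.056196

306.0562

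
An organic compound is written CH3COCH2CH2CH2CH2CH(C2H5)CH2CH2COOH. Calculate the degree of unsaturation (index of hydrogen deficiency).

2

Element totals:
  C: 12
  H: 22
  O: 3
Molecular formula: C12H22O3.
DoU = (2C + 2 + N − H − X) / 2 = (2·12 + 2 + 0 − 22 − 0) / 2 = 2.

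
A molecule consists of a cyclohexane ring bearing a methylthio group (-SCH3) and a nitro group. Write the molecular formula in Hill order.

C7H13NO2S

Atom tally by fragment:
  cyclohexane ring core → C:6 H:12
  (− 2 ring H displaced by substituents)
  + SCH3 → C:1 H:3 S:1
  + NO2 → N:1 O:2
Element totals:
  C: 7
  H: 13
  N: 1
  O: 2
  S: 1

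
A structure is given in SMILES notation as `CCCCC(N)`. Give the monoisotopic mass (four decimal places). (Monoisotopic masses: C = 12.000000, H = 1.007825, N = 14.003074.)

87.1048

Atom tally by fragment:
  CH3 → C:1 H:3
  CH2 → C:1 H:2
  CH2 → C:1 H:2
  CH2 → C:1 H:2
  CH2NH2 → C:1 H:4 N:1
Element totals:
  C: 5
  H: 13
  N: 1
Molecular formula: C5H13N.
  M = 5(12.0) + 13(1.007825) + 14.003074
    = 60.000000 + 13.101725 + 14.003074 = 87.104799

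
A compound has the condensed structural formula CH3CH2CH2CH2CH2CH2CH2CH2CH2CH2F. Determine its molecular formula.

Atom tally by fragment:
  CH3 → C:1 H:3
  CH2 → C:1 H:2
  CH2 → C:1 H:2
  CH2 → C:1 H:2
  CH2 → C:1 H:2
  CH2 → C:1 H:2
  CH2 → C:1 H:2
  CH2 → C:1 H:2
  CH2 → C:1 H:2
  CH2F → C:1 H:2 F:1
Element totals:
  C: 10
  H: 21
  F: 1

C10H21F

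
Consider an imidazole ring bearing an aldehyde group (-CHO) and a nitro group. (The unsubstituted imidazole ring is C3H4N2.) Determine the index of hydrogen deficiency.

5

Atom tally by fragment:
  imidazole ring core → C:3 H:4 N:2
  (− 2 ring H displaced by substituents)
  + CHO → C:1 H:1 O:1
  + NO2 → N:1 O:2
Element totals:
  C: 4
  H: 3
  N: 3
  O: 3
Molecular formula: C4H3N3O3.
DoU = (2C + 2 + N − H − X) / 2 = (2·4 + 2 + 3 − 3 − 0) / 2 = 5.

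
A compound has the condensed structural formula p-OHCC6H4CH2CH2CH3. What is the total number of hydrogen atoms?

12

Atom tally by fragment:
  benzene ring core → C:6 H:6
  (− 2 ring H displaced by substituents)
  + CHO → C:1 H:1 O:1
  + CH2CH2CH3 → C:3 H:7
Element totals:
  C: 10
  H: 12
  O: 1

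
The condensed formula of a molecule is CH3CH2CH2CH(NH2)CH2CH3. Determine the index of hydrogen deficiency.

Atom tally by fragment:
  CH3 → C:1 H:3
  CH2 → C:1 H:2
  CH2 → C:1 H:2
  CH(NH2) → C:1 H:3 N:1
  CH2 → C:1 H:2
  CH3 → C:1 H:3
Element totals:
  C: 6
  H: 15
  N: 1
Molecular formula: C6H15N.
DoU = (2C + 2 + N − H − X) / 2 = (2·6 + 2 + 1 − 15 − 0) / 2 = 0.

0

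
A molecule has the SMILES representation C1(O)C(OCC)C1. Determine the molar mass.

Atom tally by fragment:
  cyclopropane ring core → C:3 H:6
  (− 2 ring H displaced by substituents)
  + OH → O:1 H:1
  + OC2H5 → C:2 H:5 O:1
Element totals:
  C: 5
  H: 10
  O: 2
Molecular formula: C5H10O2.
  M = 5(12.011) + 10(1.008) + 2(15.999)
    = 60.055 + 10.080 + 31.998 = 102.133

102.13 g/mol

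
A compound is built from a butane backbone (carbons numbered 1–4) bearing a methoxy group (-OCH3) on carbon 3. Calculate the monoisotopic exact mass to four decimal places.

88.0888

Atom tally by fragment:
  CH3 → C:1 H:3
  CH2 → C:1 H:2
  CH(OCH3) → C:2 H:4 O:1
  CH3 → C:1 H:3
Element totals:
  C: 5
  H: 12
  O: 1
Molecular formula: C5H12O.
  M = 5(12.0) + 12(1.007825) + 15.994915
    = 60.000000 + 12.093900 + 15.994915 = 88.088815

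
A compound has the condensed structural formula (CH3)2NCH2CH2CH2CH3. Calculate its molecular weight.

Element totals:
  C: 6
  H: 15
  N: 1
Molecular formula: C6H15N.
  M = 6(12.011) + 15(1.008) + 14.007
    = 72.066 + 15.120 + 14.007 = 101.193

101.19 g/mol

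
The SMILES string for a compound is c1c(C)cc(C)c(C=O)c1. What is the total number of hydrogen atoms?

Atom tally by fragment:
  benzene ring core → C:6 H:6
  (− 3 ring H displaced by substituents)
  + CH3 → C:1 H:3
  + CH3 → C:1 H:3
  + CHO → C:1 H:1 O:1
Element totals:
  C: 9
  H: 10
  O: 1

10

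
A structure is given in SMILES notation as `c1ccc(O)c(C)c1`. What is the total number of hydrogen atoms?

8

Atom tally by fragment:
  benzene ring core → C:6 H:6
  (− 2 ring H displaced by substituents)
  + OH → O:1 H:1
  + CH3 → C:1 H:3
Element totals:
  C: 7
  H: 8
  O: 1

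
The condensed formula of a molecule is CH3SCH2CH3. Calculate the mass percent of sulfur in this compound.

Element totals:
  C: 3
  H: 8
  S: 1
Molecular formula: C3H8S.
Molar mass = 76.157 g/mol.
Mass from S: 1 × 32.06 = 32.060 g/mol.
%S = 32.060 / 76.157 × 100 = 42.10%.

42.10%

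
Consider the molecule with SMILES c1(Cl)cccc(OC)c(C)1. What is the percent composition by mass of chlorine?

22.64%

Atom tally by fragment:
  benzene ring core → C:6 H:6
  (− 3 ring H displaced by substituents)
  + Cl → Cl:1
  + OCH3 → C:1 H:3 O:1
  + CH3 → C:1 H:3
Element totals:
  C: 8
  H: 9
  Cl: 1
  O: 1
Molecular formula: C8H9ClO.
Molar mass = 156.609 g/mol.
Mass from Cl: 1 × 35.45 = 35.450 g/mol.
%Cl = 35.450 / 156.609 × 100 = 22.64%.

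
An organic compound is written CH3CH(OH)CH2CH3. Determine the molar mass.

Element totals:
  C: 4
  H: 10
  O: 1
Molecular formula: C4H10O.
  M = 4(12.011) + 10(1.008) + 15.999
    = 48.044 + 10.080 + 15.999 = 74.123

74.12 g/mol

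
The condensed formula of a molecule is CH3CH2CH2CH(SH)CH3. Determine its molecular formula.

C5H12S

Element totals:
  C: 5
  H: 12
  S: 1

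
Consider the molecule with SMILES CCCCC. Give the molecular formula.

Atom tally by fragment:
  CH3 → C:1 H:3
  CH2 → C:1 H:2
  CH2 → C:1 H:2
  CH2 → C:1 H:2
  CH3 → C:1 H:3
Element totals:
  C: 5
  H: 12

C5H12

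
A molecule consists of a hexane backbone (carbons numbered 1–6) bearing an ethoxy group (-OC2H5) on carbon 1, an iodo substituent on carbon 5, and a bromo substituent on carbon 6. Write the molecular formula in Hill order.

C8H16BrIO

Atom tally by fragment:
  C2H5OCH2 → C:3 H:7 O:1
  CH2 → C:1 H:2
  CH2 → C:1 H:2
  CH2 → C:1 H:2
  CH(I) → C:1 H:1 I:1
  CH2Br → C:1 H:2 Br:1
Element totals:
  C: 8
  H: 16
  Br: 1
  I: 1
  O: 1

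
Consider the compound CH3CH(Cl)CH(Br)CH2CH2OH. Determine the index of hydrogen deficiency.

Element totals:
  C: 5
  H: 10
  Br: 1
  Cl: 1
  O: 1
Molecular formula: C5H10BrClO.
DoU = (2C + 2 + N − H − X) / 2 = (2·5 + 2 + 0 − 10 − 2) / 2 = 0.

0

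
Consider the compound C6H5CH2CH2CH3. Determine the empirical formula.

Atom tally by fragment:
  C6H5CH2 → C:7 H:7
  CH2 → C:1 H:2
  CH3 → C:1 H:3
Element totals:
  C: 9
  H: 12
Molecular formula: C9H12.
gcd of subscripts = 3; dividing each by 3:
  C: 9/3 = 3
  H: 12/3 = 4

C3H4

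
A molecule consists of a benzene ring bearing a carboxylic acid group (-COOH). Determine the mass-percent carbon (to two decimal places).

Atom tally by fragment:
  benzene ring core → C:6 H:6
  (− 1 ring H displaced by substituents)
  + COOH → C:1 H:1 O:2
Element totals:
  C: 7
  H: 6
  O: 2
Molecular formula: C7H6O2.
Molar mass = 122.123 g/mol.
Mass from C: 7 × 12.011 = 84.077 g/mol.
%C = 84.077 / 122.123 × 100 = 68.85%.

68.85%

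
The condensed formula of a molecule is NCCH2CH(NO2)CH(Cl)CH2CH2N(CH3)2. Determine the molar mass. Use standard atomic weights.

Atom tally by fragment:
  NCCH2 → C:2 H:2 N:1
  CH(NO2) → C:1 H:1 N:1 O:2
  CH(Cl) → C:1 H:1 Cl:1
  CH2 → C:1 H:2
  CH2N(CH3)2 → C:3 H:8 N:1
Element totals:
  C: 8
  H: 14
  Cl: 1
  N: 3
  O: 2
Molecular formula: C8H14ClN3O2.
  M = 8(12.011) + 14(1.008) + 35.45 + 3(14.007) + 2(15.999)
    = 96.088 + 14.112 + 35.450 + 42.021 + 31.998 = 219.669

219.67 g/mol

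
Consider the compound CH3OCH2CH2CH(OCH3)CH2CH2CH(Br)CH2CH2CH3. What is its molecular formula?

Atom tally by fragment:
  CH3OCH2 → C:2 H:5 O:1
  CH2 → C:1 H:2
  CH(OCH3) → C:2 H:4 O:1
  CH2 → C:1 H:2
  CH2 → C:1 H:2
  CH(Br) → C:1 H:1 Br:1
  CH2 → C:1 H:2
  CH2 → C:1 H:2
  CH3 → C:1 H:3
Element totals:
  C: 11
  H: 23
  Br: 1
  O: 2

C11H23BrO2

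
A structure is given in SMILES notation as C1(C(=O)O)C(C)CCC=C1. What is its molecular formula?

C8H12O2

Atom tally by fragment:
  cyclohexene ring core → C:6 H:10
  (− 2 ring H displaced by substituents)
  + COOH → C:1 H:1 O:2
  + CH3 → C:1 H:3
Element totals:
  C: 8
  H: 12
  O: 2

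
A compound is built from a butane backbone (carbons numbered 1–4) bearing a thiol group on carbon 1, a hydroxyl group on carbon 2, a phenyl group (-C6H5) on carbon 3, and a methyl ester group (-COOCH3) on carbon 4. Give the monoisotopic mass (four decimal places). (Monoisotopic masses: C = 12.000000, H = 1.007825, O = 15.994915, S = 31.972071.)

240.0820

Atom tally by fragment:
  HSCH2 → C:1 H:3 S:1
  CH(OH) → C:1 H:2 O:1
  CH(C6H5) → C:7 H:6
  CH2COOCH3 → C:3 H:5 O:2
Element totals:
  C: 12
  H: 16
  O: 3
  S: 1
Molecular formula: C12H16O3S.
  M = 12(12.0) + 16(1.007825) + 3(15.994915) + 31.972071
    = 144.000000 + 16.125200 + 47.984745 + 31.972071 = 240.082016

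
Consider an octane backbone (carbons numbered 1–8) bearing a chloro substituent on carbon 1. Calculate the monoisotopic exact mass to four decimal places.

Atom tally by fragment:
  ClCH2 → C:1 H:2 Cl:1
  CH2 → C:1 H:2
  CH2 → C:1 H:2
  CH2 → C:1 H:2
  CH2 → C:1 H:2
  CH2 → C:1 H:2
  CH2 → C:1 H:2
  CH3 → C:1 H:3
Element totals:
  C: 8
  H: 17
  Cl: 1
Molecular formula: C8H17Cl.
  M = 8(12.0) + 17(1.007825) + 34.968853
    = 96.000000 + 17.133025 + 34.968853 = 148.101878

148.1019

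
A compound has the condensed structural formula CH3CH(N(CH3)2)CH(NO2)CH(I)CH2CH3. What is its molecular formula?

C8H17IN2O2

Atom tally by fragment:
  CH3 → C:1 H:3
  CH(N(CH3)2) → C:3 H:7 N:1
  CH(NO2) → C:1 H:1 N:1 O:2
  CH(I) → C:1 H:1 I:1
  CH2 → C:1 H:2
  CH3 → C:1 H:3
Element totals:
  C: 8
  H: 17
  I: 1
  N: 2
  O: 2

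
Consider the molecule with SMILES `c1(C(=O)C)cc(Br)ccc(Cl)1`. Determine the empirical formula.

Atom tally by fragment:
  benzene ring core → C:6 H:6
  (− 3 ring H displaced by substituents)
  + COCH3 → C:2 H:3 O:1
  + Br → Br:1
  + Cl → Cl:1
Element totals:
  C: 8
  H: 6
  Br: 1
  Cl: 1
  O: 1
Molecular formula: C8H6BrClO.
gcd of subscripts (1, 8, 1, 6, 1) = 1, so the empirical formula equals the molecular formula.

C8H6BrClO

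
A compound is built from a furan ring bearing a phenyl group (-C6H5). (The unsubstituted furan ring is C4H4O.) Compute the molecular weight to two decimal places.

Atom tally by fragment:
  furan ring core → C:4 H:4 O:1
  (− 1 ring H displaced by substituents)
  + C6H5 → C:6 H:5
Element totals:
  C: 10
  H: 8
  O: 1
Molecular formula: C10H8O.
  M = 10(12.011) + 8(1.008) + 15.999
    = 120.110 + 8.064 + 15.999 = 144.173

144.17 g/mol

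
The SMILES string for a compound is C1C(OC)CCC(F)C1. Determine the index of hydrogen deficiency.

1

Atom tally by fragment:
  cyclohexane ring core → C:6 H:12
  (− 2 ring H displaced by substituents)
  + OCH3 → C:1 H:3 O:1
  + F → F:1
Element totals:
  C: 7
  H: 13
  F: 1
  O: 1
Molecular formula: C7H13FO.
DoU = (2C + 2 + N − H − X) / 2 = (2·7 + 2 + 0 − 13 − 1) / 2 = 1.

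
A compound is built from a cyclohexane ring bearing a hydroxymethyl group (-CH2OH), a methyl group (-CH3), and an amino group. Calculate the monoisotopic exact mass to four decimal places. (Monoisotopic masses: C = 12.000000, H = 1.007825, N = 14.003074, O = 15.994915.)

Atom tally by fragment:
  cyclohexane ring core → C:6 H:12
  (− 3 ring H displaced by substituents)
  + CH2OH → C:1 H:3 O:1
  + CH3 → C:1 H:3
  + NH2 → N:1 H:2
Element totals:
  C: 8
  H: 17
  N: 1
  O: 1
Molecular formula: C8H17NO.
  M = 8(12.0) + 17(1.007825) + 14.003074 + 15.994915
    = 96.000000 + 17.133025 + 14.003074 + 15.994915 = 143.131014

143.1310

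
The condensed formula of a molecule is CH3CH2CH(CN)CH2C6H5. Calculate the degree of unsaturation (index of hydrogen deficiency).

6

Atom tally by fragment:
  CH3 → C:1 H:3
  CH2 → C:1 H:2
  CH(CN) → C:2 H:1 N:1
  CH2C6H5 → C:7 H:7
Element totals:
  C: 11
  H: 13
  N: 1
Molecular formula: C11H13N.
DoU = (2C + 2 + N − H − X) / 2 = (2·11 + 2 + 1 − 13 − 0) / 2 = 6.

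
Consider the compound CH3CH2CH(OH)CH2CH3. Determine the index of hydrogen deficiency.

0

Element totals:
  C: 5
  H: 12
  O: 1
Molecular formula: C5H12O.
DoU = (2C + 2 + N − H − X) / 2 = (2·5 + 2 + 0 − 12 − 0) / 2 = 0.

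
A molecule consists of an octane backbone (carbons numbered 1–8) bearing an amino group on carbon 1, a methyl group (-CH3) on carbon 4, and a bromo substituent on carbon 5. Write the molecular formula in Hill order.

C9H20BrN

Atom tally by fragment:
  H2NCH2 → C:1 H:4 N:1
  CH2 → C:1 H:2
  CH2 → C:1 H:2
  CH(CH3) → C:2 H:4
  CH(Br) → C:1 H:1 Br:1
  CH2 → C:1 H:2
  CH2 → C:1 H:2
  CH3 → C:1 H:3
Element totals:
  C: 9
  H: 20
  Br: 1
  N: 1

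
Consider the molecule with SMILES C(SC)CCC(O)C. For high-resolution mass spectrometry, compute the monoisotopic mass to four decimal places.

Atom tally by fragment:
  CH3SCH2 → C:2 H:5 S:1
  CH2 → C:1 H:2
  CH2 → C:1 H:2
  CH(OH) → C:1 H:2 O:1
  CH3 → C:1 H:3
Element totals:
  C: 6
  H: 14
  O: 1
  S: 1
Molecular formula: C6H14OS.
  M = 6(12.0) + 14(1.007825) + 15.994915 + 31.972071
    = 72.000000 + 14.109550 + 15.994915 + 31.972071 = 134.076536

134.0765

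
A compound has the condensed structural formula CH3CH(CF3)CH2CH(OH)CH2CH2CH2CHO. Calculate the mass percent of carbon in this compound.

Element totals:
  C: 9
  H: 15
  F: 3
  O: 2
Molecular formula: C9H15F3O2.
Molar mass = 212.211 g/mol.
Mass from C: 9 × 12.011 = 108.099 g/mol.
%C = 108.099 / 212.211 × 100 = 50.94%.

50.94%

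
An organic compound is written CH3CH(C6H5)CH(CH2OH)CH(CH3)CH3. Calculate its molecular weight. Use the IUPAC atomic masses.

192.30 g/mol

Atom tally by fragment:
  CH3 → C:1 H:3
  CH(C6H5) → C:7 H:6
  CH(CH2OH) → C:2 H:4 O:1
  CH(CH3) → C:2 H:4
  CH3 → C:1 H:3
Element totals:
  C: 13
  H: 20
  O: 1
Molecular formula: C13H20O.
  M = 13(12.011) + 20(1.008) + 15.999
    = 156.143 + 20.160 + 15.999 = 192.302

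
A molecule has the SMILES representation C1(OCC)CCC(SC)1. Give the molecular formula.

C7H14OS

Atom tally by fragment:
  cyclobutane ring core → C:4 H:8
  (− 2 ring H displaced by substituents)
  + OC2H5 → C:2 H:5 O:1
  + SCH3 → C:1 H:3 S:1
Element totals:
  C: 7
  H: 14
  O: 1
  S: 1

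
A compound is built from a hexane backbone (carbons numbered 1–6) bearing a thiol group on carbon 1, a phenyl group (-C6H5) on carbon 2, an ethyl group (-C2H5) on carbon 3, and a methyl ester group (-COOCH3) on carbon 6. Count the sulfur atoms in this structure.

1

Atom tally by fragment:
  HSCH2 → C:1 H:3 S:1
  CH(C6H5) → C:7 H:6
  CH(C2H5) → C:3 H:6
  CH2 → C:1 H:2
  CH2 → C:1 H:2
  CH2COOCH3 → C:3 H:5 O:2
Element totals:
  C: 16
  H: 24
  O: 2
  S: 1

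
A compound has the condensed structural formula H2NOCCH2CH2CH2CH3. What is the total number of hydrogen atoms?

11

Element totals:
  C: 5
  H: 11
  N: 1
  O: 1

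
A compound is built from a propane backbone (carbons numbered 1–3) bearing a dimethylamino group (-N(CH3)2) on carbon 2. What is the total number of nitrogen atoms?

1

Atom tally by fragment:
  CH3 → C:1 H:3
  CH(N(CH3)2) → C:3 H:7 N:1
  CH3 → C:1 H:3
Element totals:
  C: 5
  H: 13
  N: 1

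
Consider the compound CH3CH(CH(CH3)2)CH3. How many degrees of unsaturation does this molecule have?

Atom tally by fragment:
  CH3 → C:1 H:3
  CH(CH(CH3)2) → C:4 H:8
  CH3 → C:1 H:3
Element totals:
  C: 6
  H: 14
Molecular formula: C6H14.
DoU = (2C + 2 + N − H − X) / 2 = (2·6 + 2 + 0 − 14 − 0) / 2 = 0.

0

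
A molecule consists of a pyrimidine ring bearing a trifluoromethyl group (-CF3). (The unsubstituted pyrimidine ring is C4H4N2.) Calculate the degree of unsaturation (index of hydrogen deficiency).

Atom tally by fragment:
  pyrimidine ring core → C:4 H:4 N:2
  (− 1 ring H displaced by substituents)
  + CF3 → C:1 F:3
Element totals:
  C: 5
  H: 3
  F: 3
  N: 2
Molecular formula: C5H3F3N2.
DoU = (2C + 2 + N − H − X) / 2 = (2·5 + 2 + 2 − 3 − 3) / 2 = 4.

4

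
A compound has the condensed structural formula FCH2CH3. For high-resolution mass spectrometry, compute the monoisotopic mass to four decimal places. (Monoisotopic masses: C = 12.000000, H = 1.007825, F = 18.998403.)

Element totals:
  C: 2
  H: 5
  F: 1
Molecular formula: C2H5F.
  M = 2(12.0) + 5(1.007825) + 18.998403
    = 24.000000 + 5.039125 + 18.998403 = 48.037528

48.0375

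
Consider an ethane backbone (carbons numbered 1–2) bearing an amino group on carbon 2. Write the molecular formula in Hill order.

C2H7N

Atom tally by fragment:
  CH3 → C:1 H:3
  CH2NH2 → C:1 H:4 N:1
Element totals:
  C: 2
  H: 7
  N: 1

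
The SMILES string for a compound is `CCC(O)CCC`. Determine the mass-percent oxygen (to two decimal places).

Atom tally by fragment:
  CH3 → C:1 H:3
  CH2 → C:1 H:2
  CH(OH) → C:1 H:2 O:1
  CH2 → C:1 H:2
  CH2 → C:1 H:2
  CH3 → C:1 H:3
Element totals:
  C: 6
  H: 14
  O: 1
Molecular formula: C6H14O.
Molar mass = 102.177 g/mol.
Mass from O: 1 × 15.999 = 15.999 g/mol.
%O = 15.999 / 102.177 × 100 = 15.66%.

15.66%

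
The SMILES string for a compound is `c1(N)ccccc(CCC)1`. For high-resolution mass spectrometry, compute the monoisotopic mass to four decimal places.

Atom tally by fragment:
  benzene ring core → C:6 H:6
  (− 2 ring H displaced by substituents)
  + NH2 → N:1 H:2
  + CH2CH2CH3 → C:3 H:7
Element totals:
  C: 9
  H: 13
  N: 1
Molecular formula: C9H13N.
  M = 9(12.0) + 13(1.007825) + 14.003074
    = 108.000000 + 13.101725 + 14.003074 = 135.104799

135.1048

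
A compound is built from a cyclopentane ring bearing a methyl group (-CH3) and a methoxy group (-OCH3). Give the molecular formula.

Atom tally by fragment:
  cyclopentane ring core → C:5 H:10
  (− 2 ring H displaced by substituents)
  + CH3 → C:1 H:3
  + OCH3 → C:1 H:3 O:1
Element totals:
  C: 7
  H: 14
  O: 1

C7H14O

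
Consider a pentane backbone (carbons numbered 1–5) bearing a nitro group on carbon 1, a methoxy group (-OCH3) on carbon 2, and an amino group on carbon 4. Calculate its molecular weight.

Atom tally by fragment:
  O2NCH2 → C:1 H:2 N:1 O:2
  CH(OCH3) → C:2 H:4 O:1
  CH2 → C:1 H:2
  CH(NH2) → C:1 H:3 N:1
  CH3 → C:1 H:3
Element totals:
  C: 6
  H: 14
  N: 2
  O: 3
Molecular formula: C6H14N2O3.
  M = 6(12.011) + 14(1.008) + 2(14.007) + 3(15.999)
    = 72.066 + 14.112 + 28.014 + 47.997 = 162.189

162.19 g/mol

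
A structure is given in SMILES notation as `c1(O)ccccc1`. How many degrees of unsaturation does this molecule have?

4

Atom tally by fragment:
  benzene ring core → C:6 H:6
  (− 1 ring H displaced by substituents)
  + OH → O:1 H:1
Element totals:
  C: 6
  H: 6
  O: 1
Molecular formula: C6H6O.
DoU = (2C + 2 + N − H − X) / 2 = (2·6 + 2 + 0 − 6 − 0) / 2 = 4.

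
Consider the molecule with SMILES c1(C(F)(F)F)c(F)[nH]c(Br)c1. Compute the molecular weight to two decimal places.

Atom tally by fragment:
  pyrrole ring core → C:4 H:5 N:1
  (− 3 ring H displaced by substituents)
  + CF3 → C:1 F:3
  + F → F:1
  + Br → Br:1
Element totals:
  C: 5
  H: 2
  Br: 1
  F: 4
  N: 1
Molecular formula: C5H2BrF4N.
  M = 5(12.011) + 2(1.008) + 79.904 + 4(18.998) + 14.007
    = 60.055 + 2.016 + 79.904 + 75.992 + 14.007 = 231.974

231.97 g/mol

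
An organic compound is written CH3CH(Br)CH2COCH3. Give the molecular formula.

Atom tally by fragment:
  CH3 → C:1 H:3
  CH(Br) → C:1 H:1 Br:1
  CH2COCH3 → C:3 H:5 O:1
Element totals:
  C: 5
  H: 9
  Br: 1
  O: 1

C5H9BrO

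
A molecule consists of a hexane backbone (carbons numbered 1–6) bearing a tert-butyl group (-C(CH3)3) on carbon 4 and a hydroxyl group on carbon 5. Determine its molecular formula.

C10H22O

Atom tally by fragment:
  CH3 → C:1 H:3
  CH2 → C:1 H:2
  CH2 → C:1 H:2
  CH(C(CH3)3) → C:5 H:10
  CH(OH) → C:1 H:2 O:1
  CH3 → C:1 H:3
Element totals:
  C: 10
  H: 22
  O: 1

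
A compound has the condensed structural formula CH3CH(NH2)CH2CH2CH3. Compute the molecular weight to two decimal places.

Atom tally by fragment:
  CH3 → C:1 H:3
  CH(NH2) → C:1 H:3 N:1
  CH2 → C:1 H:2
  CH2 → C:1 H:2
  CH3 → C:1 H:3
Element totals:
  C: 5
  H: 13
  N: 1
Molecular formula: C5H13N.
  M = 5(12.011) + 13(1.008) + 14.007
    = 60.055 + 13.104 + 14.007 = 87.166

87.17 g/mol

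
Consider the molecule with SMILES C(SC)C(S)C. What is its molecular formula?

Atom tally by fragment:
  CH3SCH2 → C:2 H:5 S:1
  CH(SH) → C:1 H:2 S:1
  CH3 → C:1 H:3
Element totals:
  C: 4
  H: 10
  S: 2

C4H10S2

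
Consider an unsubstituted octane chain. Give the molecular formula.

Atom tally by fragment:
  CH3 → C:1 H:3
  CH2 → C:1 H:2
  CH2 → C:1 H:2
  CH2 → C:1 H:2
  CH2 → C:1 H:2
  CH2 → C:1 H:2
  CH2 → C:1 H:2
  CH3 → C:1 H:3
Element totals:
  C: 8
  H: 18

C8H18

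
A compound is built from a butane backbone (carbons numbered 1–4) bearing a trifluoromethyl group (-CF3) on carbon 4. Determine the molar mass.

126.12 g/mol

Atom tally by fragment:
  CH3 → C:1 H:3
  CH2 → C:1 H:2
  CH2 → C:1 H:2
  CH2CF3 → C:2 H:2 F:3
Element totals:
  C: 5
  H: 9
  F: 3
Molecular formula: C5H9F3.
  M = 5(12.011) + 9(1.008) + 3(18.998)
    = 60.055 + 9.072 + 56.994 = 126.121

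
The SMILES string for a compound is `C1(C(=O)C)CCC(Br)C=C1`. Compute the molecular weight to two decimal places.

Atom tally by fragment:
  cyclohexene ring core → C:6 H:10
  (− 2 ring H displaced by substituents)
  + COCH3 → C:2 H:3 O:1
  + Br → Br:1
Element totals:
  C: 8
  H: 11
  Br: 1
  O: 1
Molecular formula: C8H11BrO.
  M = 8(12.011) + 11(1.008) + 79.904 + 15.999
    = 96.088 + 11.088 + 79.904 + 15.999 = 203.079

203.08 g/mol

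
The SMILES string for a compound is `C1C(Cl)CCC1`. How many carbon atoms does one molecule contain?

5

Atom tally by fragment:
  cyclopentane ring core → C:5 H:10
  (− 1 ring H displaced by substituents)
  + Cl → Cl:1
Element totals:
  C: 5
  H: 9
  Cl: 1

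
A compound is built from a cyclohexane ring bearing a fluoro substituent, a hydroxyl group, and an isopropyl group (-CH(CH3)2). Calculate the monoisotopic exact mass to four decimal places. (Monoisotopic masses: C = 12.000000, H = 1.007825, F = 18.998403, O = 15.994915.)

160.1263

Atom tally by fragment:
  cyclohexane ring core → C:6 H:12
  (− 3 ring H displaced by substituents)
  + F → F:1
  + OH → O:1 H:1
  + CH(CH3)2 → C:3 H:7
Element totals:
  C: 9
  H: 17
  F: 1
  O: 1
Molecular formula: C9H17FO.
  M = 9(12.0) + 17(1.007825) + 18.998403 + 15.994915
    = 108.000000 + 17.133025 + 18.998403 + 15.994915 = 160.126343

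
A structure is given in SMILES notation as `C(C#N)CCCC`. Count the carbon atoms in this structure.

6

Atom tally by fragment:
  NCCH2 → C:2 H:2 N:1
  CH2 → C:1 H:2
  CH2 → C:1 H:2
  CH2 → C:1 H:2
  CH3 → C:1 H:3
Element totals:
  C: 6
  H: 11
  N: 1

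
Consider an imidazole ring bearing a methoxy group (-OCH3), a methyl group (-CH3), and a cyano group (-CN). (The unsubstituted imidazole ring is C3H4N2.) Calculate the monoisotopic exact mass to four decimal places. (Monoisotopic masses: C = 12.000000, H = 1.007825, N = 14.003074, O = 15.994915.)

Atom tally by fragment:
  imidazole ring core → C:3 H:4 N:2
  (− 3 ring H displaced by substituents)
  + OCH3 → C:1 H:3 O:1
  + CH3 → C:1 H:3
  + CN → C:1 N:1
Element totals:
  C: 6
  H: 7
  N: 3
  O: 1
Molecular formula: C6H7N3O.
  M = 6(12.0) + 7(1.007825) + 3(14.003074) + 15.994915
    = 72.000000 + 7.054775 + 42.009222 + 15.994915 = 137.058912

137.0589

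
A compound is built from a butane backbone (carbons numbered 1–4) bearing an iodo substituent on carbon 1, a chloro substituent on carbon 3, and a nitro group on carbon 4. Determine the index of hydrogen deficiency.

Atom tally by fragment:
  ICH2 → C:1 H:2 I:1
  CH2 → C:1 H:2
  CH(Cl) → C:1 H:1 Cl:1
  CH2NO2 → C:1 H:2 N:1 O:2
Element totals:
  C: 4
  H: 7
  Cl: 1
  I: 1
  N: 1
  O: 2
Molecular formula: C4H7ClINO2.
DoU = (2C + 2 + N − H − X) / 2 = (2·4 + 2 + 1 − 7 − 2) / 2 = 1.

1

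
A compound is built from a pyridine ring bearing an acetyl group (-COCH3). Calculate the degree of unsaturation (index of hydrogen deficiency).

Atom tally by fragment:
  pyridine ring core → C:5 H:5 N:1
  (− 1 ring H displaced by substituents)
  + COCH3 → C:2 H:3 O:1
Element totals:
  C: 7
  H: 7
  N: 1
  O: 1
Molecular formula: C7H7NO.
DoU = (2C + 2 + N − H − X) / 2 = (2·7 + 2 + 1 − 7 − 0) / 2 = 5.

5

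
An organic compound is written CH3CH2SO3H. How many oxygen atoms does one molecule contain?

Atom tally by fragment:
  CH3 → C:1 H:3
  CH2SO3H → C:1 H:3 S:1 O:3
Element totals:
  C: 2
  H: 6
  O: 3
  S: 1

3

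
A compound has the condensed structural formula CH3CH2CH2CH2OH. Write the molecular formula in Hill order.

Element totals:
  C: 4
  H: 10
  O: 1

C4H10O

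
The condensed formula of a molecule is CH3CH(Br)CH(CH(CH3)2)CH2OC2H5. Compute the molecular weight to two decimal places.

Element totals:
  C: 9
  H: 19
  Br: 1
  O: 1
Molecular formula: C9H19BrO.
  M = 9(12.011) + 19(1.008) + 79.904 + 15.999
    = 108.099 + 19.152 + 79.904 + 15.999 = 223.154

223.15 g/mol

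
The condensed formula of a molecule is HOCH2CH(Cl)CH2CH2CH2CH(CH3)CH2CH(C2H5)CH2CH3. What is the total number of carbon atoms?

Element totals:
  C: 13
  H: 27
  Cl: 1
  O: 1

13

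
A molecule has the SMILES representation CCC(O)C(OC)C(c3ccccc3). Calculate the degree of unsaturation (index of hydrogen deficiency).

4

Atom tally by fragment:
  CH3 → C:1 H:3
  CH2 → C:1 H:2
  CH(OH) → C:1 H:2 O:1
  CH(OCH3) → C:2 H:4 O:1
  CH2C6H5 → C:7 H:7
Element totals:
  C: 12
  H: 18
  O: 2
Molecular formula: C12H18O2.
DoU = (2C + 2 + N − H − X) / 2 = (2·12 + 2 + 0 − 18 − 0) / 2 = 4.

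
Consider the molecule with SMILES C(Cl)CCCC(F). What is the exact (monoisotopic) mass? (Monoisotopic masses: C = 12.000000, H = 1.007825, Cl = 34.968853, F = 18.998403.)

124.0455

Atom tally by fragment:
  ClCH2 → C:1 H:2 Cl:1
  CH2 → C:1 H:2
  CH2 → C:1 H:2
  CH2 → C:1 H:2
  CH2F → C:1 H:2 F:1
Element totals:
  C: 5
  H: 10
  Cl: 1
  F: 1
Molecular formula: C5H10ClF.
  M = 5(12.0) + 10(1.007825) + 34.968853 + 18.998403
    = 60.000000 + 10.078250 + 34.968853 + 18.998403 = 124.045506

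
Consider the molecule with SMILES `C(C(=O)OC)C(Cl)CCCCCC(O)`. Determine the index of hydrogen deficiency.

1

Atom tally by fragment:
  CH3OOCCH2 → C:3 H:5 O:2
  CH(Cl) → C:1 H:1 Cl:1
  CH2 → C:1 H:2
  CH2 → C:1 H:2
  CH2 → C:1 H:2
  CH2 → C:1 H:2
  CH2 → C:1 H:2
  CH2OH → C:1 H:3 O:1
Element totals:
  C: 10
  H: 19
  Cl: 1
  O: 3
Molecular formula: C10H19ClO3.
DoU = (2C + 2 + N − H − X) / 2 = (2·10 + 2 + 0 − 19 − 1) / 2 = 1.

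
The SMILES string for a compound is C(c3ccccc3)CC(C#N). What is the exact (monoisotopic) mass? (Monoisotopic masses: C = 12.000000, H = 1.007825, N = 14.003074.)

Atom tally by fragment:
  C6H5CH2 → C:7 H:7
  CH2 → C:1 H:2
  CH2CN → C:2 H:2 N:1
Element totals:
  C: 10
  H: 11
  N: 1
Molecular formula: C10H11N.
  M = 10(12.0) + 11(1.007825) + 14.003074
    = 120.000000 + 11.086075 + 14.003074 = 145.089149

145.0891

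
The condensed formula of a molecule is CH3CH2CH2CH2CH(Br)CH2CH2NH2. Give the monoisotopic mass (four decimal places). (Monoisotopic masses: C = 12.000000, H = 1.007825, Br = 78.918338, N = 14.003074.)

193.0466

Element totals:
  C: 7
  H: 16
  Br: 1
  N: 1
Molecular formula: C7H16BrN.
  M = 7(12.0) + 16(1.007825) + 78.918338 + 14.003074
    = 84.000000 + 16.125200 + 78.918338 + 14.003074 = 193.046612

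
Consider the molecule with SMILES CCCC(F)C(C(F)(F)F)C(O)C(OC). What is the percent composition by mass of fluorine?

32.72%

Atom tally by fragment:
  CH3 → C:1 H:3
  CH2 → C:1 H:2
  CH2 → C:1 H:2
  CH(F) → C:1 H:1 F:1
  CH(CF3) → C:2 H:1 F:3
  CH(OH) → C:1 H:2 O:1
  CH2OCH3 → C:2 H:5 O:1
Element totals:
  C: 9
  H: 16
  F: 4
  O: 2
Molecular formula: C9H16F4O2.
Molar mass = 232.217 g/mol.
Mass from F: 4 × 18.998 = 75.992 g/mol.
%F = 75.992 / 232.217 × 100 = 32.72%.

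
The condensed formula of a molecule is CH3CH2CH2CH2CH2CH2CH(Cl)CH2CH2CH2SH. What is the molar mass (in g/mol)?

208.79 g/mol

Atom tally by fragment:
  CH3 → C:1 H:3
  CH2 → C:1 H:2
  CH2 → C:1 H:2
  CH2 → C:1 H:2
  CH2 → C:1 H:2
  CH2 → C:1 H:2
  CH(Cl) → C:1 H:1 Cl:1
  CH2 → C:1 H:2
  CH2 → C:1 H:2
  CH2SH → C:1 H:3 S:1
Element totals:
  C: 10
  H: 21
  Cl: 1
  S: 1
Molecular formula: C10H21ClS.
  M = 10(12.011) + 21(1.008) + 35.45 + 32.06
    = 120.110 + 21.168 + 35.450 + 32.060 = 208.788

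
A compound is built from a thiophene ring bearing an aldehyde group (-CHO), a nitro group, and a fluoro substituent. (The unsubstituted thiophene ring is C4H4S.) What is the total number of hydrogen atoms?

Atom tally by fragment:
  thiophene ring core → C:4 H:4 S:1
  (− 3 ring H displaced by substituents)
  + CHO → C:1 H:1 O:1
  + NO2 → N:1 O:2
  + F → F:1
Element totals:
  C: 5
  H: 2
  F: 1
  N: 1
  O: 3
  S: 1

2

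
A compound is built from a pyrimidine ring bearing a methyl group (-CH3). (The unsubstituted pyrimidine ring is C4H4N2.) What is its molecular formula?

Atom tally by fragment:
  pyrimidine ring core → C:4 H:4 N:2
  (− 1 ring H displaced by substituents)
  + CH3 → C:1 H:3
Element totals:
  C: 5
  H: 6
  N: 2

C5H6N2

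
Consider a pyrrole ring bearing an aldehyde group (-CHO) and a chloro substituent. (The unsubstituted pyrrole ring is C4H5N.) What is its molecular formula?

C5H4ClNO

Atom tally by fragment:
  pyrrole ring core → C:4 H:5 N:1
  (− 2 ring H displaced by substituents)
  + CHO → C:1 H:1 O:1
  + Cl → Cl:1
Element totals:
  C: 5
  H: 4
  Cl: 1
  N: 1
  O: 1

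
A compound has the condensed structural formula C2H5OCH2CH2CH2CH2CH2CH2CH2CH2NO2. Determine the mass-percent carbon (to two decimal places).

59.09%

Element totals:
  C: 10
  H: 21
  N: 1
  O: 3
Molecular formula: C10H21NO3.
Molar mass = 203.282 g/mol.
Mass from C: 10 × 12.011 = 120.110 g/mol.
%C = 120.110 / 203.282 × 100 = 59.09%.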